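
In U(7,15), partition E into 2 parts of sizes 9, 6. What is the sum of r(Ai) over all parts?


r(Ai) = min(|Ai|, 7) for each part.
Sum = min(9,7) + min(6,7)
    = 7 + 6
    = 13.

13


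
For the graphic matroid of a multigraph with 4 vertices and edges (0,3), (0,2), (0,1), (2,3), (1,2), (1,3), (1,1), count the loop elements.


In a graphic matroid, a loop is a self-loop edge (u,u) with rank 0.
Examining all 7 edges for self-loops...
Self-loops found: (1,1)
Number of loops = 1.

1


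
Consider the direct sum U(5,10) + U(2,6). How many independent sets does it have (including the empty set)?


For a direct sum, |I(M1+M2)| = |I(M1)| * |I(M2)|.
|I(U(5,10))| = sum C(10,k) for k=0..5 = 638.
|I(U(2,6))| = sum C(6,k) for k=0..2 = 22.
Total = 638 * 22 = 14036.

14036


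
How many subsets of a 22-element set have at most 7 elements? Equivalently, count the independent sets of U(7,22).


Independent sets of U(7,22) are all subsets of size <= 7.
Count = (22 choose 0) + (22 choose 1) + (22 choose 2) + (22 choose 3) + (22 choose 4) + (22 choose 5) + (22 choose 6) + (22 choose 7)
     = 1 + 22 + 231 + 1540 + 7315 + 26334 + 74613 + 170544
     = 280600.

280600


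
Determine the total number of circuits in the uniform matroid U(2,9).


In U(2,9), circuits are the (3)-element subsets.
Any set of 3 elements is dependent, and removing any one element gives
an independent set of size 2, so it is a minimal dependent set.
Number of circuits = C(9,3) = 9! / (3! * 6!) = 84.

84


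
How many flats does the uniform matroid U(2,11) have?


Flats of U(2,11): every subset of size < 2 is a flat, plus E itself.
Count = (11 choose 0) + (11 choose 1) + 1
     = 1 + 11 + 1
     = 13.

13


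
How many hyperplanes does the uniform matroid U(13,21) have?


Hyperplanes of U(13,21) are flats of rank 12.
In a uniform matroid, these are exactly the (12)-element subsets.
Count = (21 choose 12) = 293930.

293930


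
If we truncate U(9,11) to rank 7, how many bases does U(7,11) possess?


Truncating U(9,11) to rank 7 gives U(7,11).
Bases of U(7,11) are all 7-element subsets of 11 elements.
Number of bases = C(11,7) = 330.

330


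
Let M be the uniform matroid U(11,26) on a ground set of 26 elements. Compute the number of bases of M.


Bases of U(11,26) are all 11-element subsets of the 26-element ground set.
Number of bases = C(26,11).
C(26,11) = 7726160.

7726160


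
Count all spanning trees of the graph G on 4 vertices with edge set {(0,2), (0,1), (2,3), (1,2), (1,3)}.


By Kirchhoff's matrix tree theorem, the number of spanning trees equals
the determinant of any cofactor of the Laplacian matrix L.
G has 4 vertices and 5 edges.
Computing the (3 x 3) cofactor determinant gives 8.

8


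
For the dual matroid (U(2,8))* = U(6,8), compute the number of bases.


The dual of U(r,n) is U(n-r, n) = U(6,8).
Bases of U(6,8) are all (6)-element subsets.
|B(M*)| = (8 choose 6) = 28.

28


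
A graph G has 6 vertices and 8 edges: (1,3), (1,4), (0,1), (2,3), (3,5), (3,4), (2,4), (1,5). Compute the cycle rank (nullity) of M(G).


Cycle rank (nullity) = |E| - r(M) = |E| - (|V| - c).
|E| = 8, |V| = 6, c = 1.
Nullity = 8 - (6 - 1) = 8 - 5 = 3.

3


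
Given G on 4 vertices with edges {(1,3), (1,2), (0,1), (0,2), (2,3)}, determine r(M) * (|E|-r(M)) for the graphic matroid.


r(M) = |V| - c = 4 - 1 = 3.
nullity = |E| - r(M) = 5 - 3 = 2.
Product = 3 * 2 = 6.

6


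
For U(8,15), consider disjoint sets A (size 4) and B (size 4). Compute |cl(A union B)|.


|A union B| = 4 + 4 = 8 (disjoint).
In U(8,15), cl(S) = S if |S| < 8, else cl(S) = E.
Since 8 >= 8, cl(A union B) = E.
|cl(A union B)| = 15.

15


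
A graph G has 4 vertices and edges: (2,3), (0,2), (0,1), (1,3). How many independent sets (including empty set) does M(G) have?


An independent set in a graphic matroid is an acyclic edge subset.
G has 4 vertices and 4 edges.
Enumerate all 2^4 = 16 subsets, checking for acyclicity.
Total independent sets = 15.

15


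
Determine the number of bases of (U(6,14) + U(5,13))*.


(M1+M2)* = M1* + M2*.
M1* = U(8,14), bases: C(14,8) = 3003.
M2* = U(8,13), bases: C(13,8) = 1287.
|B(M*)| = 3003 * 1287 = 3864861.

3864861


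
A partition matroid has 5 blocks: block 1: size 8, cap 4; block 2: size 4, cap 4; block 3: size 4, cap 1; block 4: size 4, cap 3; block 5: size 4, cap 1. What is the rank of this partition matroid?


Rank of a partition matroid = sum of min(|Si|, ci) for each block.
= min(8,4) + min(4,4) + min(4,1) + min(4,3) + min(4,1)
= 4 + 4 + 1 + 3 + 1
= 13.

13


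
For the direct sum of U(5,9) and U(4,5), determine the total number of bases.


Bases of a direct sum M1 + M2: |B| = |B(M1)| * |B(M2)|.
|B(U(5,9))| = C(9,5) = 126.
|B(U(4,5))| = C(5,4) = 5.
Total bases = 126 * 5 = 630.

630


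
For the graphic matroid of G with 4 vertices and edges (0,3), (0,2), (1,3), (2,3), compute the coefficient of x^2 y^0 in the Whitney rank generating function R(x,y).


R(x,y) = sum over A in 2^E of x^(r(E)-r(A)) * y^(|A|-r(A)).
G has 4 vertices, 4 edges. r(E) = 3.
Enumerate all 2^4 = 16 subsets.
Count subsets with r(E)-r(A)=2 and |A|-r(A)=0: 4.

4


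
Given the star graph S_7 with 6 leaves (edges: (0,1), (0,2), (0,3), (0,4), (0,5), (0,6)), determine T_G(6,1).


A star on 7 vertices is a tree with 6 edges.
T(x,y) = x^(6) for any tree.
T(6,1) = 6^6 = 46656.

46656


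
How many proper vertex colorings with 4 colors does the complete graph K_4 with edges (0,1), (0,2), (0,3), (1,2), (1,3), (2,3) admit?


P(K_4, k) = k(k-1)(k-2)...(k-3).
P(4) = (4) * (3) * (2) * (1) = 24.

24


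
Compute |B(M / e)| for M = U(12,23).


Contracting e from U(12,23) gives U(11,22).
Bases of U(11,22) = (22 choose 11) = 705432.

705432


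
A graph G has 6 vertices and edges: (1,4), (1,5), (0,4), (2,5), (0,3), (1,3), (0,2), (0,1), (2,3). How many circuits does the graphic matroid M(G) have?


A circuit in a graphic matroid = edge set of a simple cycle.
G has 6 vertices and 9 edges.
Enumerating all minimal edge subsets forming cycles...
Total circuits found: 12.

12


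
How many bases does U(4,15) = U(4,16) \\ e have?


Deleting e from U(4,16) gives U(4,15) since n > r.
Bases of U(4,15) = C(15,4) = 15! / (4! * 11!) = 1365.

1365


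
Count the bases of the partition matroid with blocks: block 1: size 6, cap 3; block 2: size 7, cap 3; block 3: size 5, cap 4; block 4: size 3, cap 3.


A basis picks exactly ci elements from block i.
Number of bases = product of C(|Si|, ci).
= C(6,3) * C(7,3) * C(5,4) * C(3,3)
= 20 * 35 * 5 * 1
= 3500.

3500


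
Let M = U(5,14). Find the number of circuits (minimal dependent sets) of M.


In U(5,14), circuits are the (6)-element subsets.
Any set of 6 elements is dependent, and removing any one element gives
an independent set of size 5, so it is a minimal dependent set.
Number of circuits = C(14,6) = 14! / (6! * 8!) = 3003.

3003


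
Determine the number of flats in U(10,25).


Flats of U(10,25): every subset of size < 10 is a flat, plus E itself.
Count = (25 choose 0) + (25 choose 1) + (25 choose 2) + (25 choose 3) + (25 choose 4) + (25 choose 5) + (25 choose 6) + (25 choose 7) + (25 choose 8) + (25 choose 9) + 1
     = 1 + 25 + 300 + 2300 + 12650 + 53130 + 177100 + 480700 + 1081575 + 2042975 + 1
     = 3850757.

3850757


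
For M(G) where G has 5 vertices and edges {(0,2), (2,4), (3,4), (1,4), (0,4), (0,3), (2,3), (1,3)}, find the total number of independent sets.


An independent set in a graphic matroid is an acyclic edge subset.
G has 5 vertices and 8 edges.
Enumerate all 2^8 = 256 subsets, checking for acyclicity.
Total independent sets = 128.

128


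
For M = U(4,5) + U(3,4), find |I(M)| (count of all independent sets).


For a direct sum, |I(M1+M2)| = |I(M1)| * |I(M2)|.
|I(U(4,5))| = sum C(5,k) for k=0..4 = 31.
|I(U(3,4))| = sum C(4,k) for k=0..3 = 15.
Total = 31 * 15 = 465.

465


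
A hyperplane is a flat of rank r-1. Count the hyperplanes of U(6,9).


Hyperplanes of U(6,9) are flats of rank 5.
In a uniform matroid, these are exactly the (5)-element subsets.
Count = (9 choose 5) = 126.

126


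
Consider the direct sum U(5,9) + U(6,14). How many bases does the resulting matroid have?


Bases of a direct sum M1 + M2: |B| = |B(M1)| * |B(M2)|.
|B(U(5,9))| = C(9,5) = 126.
|B(U(6,14))| = C(14,6) = 3003.
Total bases = 126 * 3003 = 378378.

378378


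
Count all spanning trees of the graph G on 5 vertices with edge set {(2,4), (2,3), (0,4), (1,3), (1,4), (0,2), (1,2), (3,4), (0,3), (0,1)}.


By Kirchhoff's matrix tree theorem, the number of spanning trees equals
the determinant of any cofactor of the Laplacian matrix L.
G has 5 vertices and 10 edges.
Computing the (4 x 4) cofactor determinant gives 125.

125


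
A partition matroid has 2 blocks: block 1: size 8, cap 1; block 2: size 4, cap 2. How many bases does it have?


A basis picks exactly ci elements from block i.
Number of bases = product of C(|Si|, ci).
= C(8,1) * C(4,2)
= 8 * 6
= 48.

48


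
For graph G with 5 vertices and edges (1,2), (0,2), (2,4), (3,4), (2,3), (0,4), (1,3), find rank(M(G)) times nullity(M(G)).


r(M) = |V| - c = 5 - 1 = 4.
nullity = |E| - r(M) = 7 - 4 = 3.
Product = 4 * 3 = 12.

12


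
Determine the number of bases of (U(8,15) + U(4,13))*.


(M1+M2)* = M1* + M2*.
M1* = U(7,15), bases: C(15,7) = 6435.
M2* = U(9,13), bases: C(13,9) = 715.
|B(M*)| = 6435 * 715 = 4601025.

4601025


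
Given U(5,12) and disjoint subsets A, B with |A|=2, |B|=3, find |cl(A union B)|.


|A union B| = 2 + 3 = 5 (disjoint).
In U(5,12), cl(S) = S if |S| < 5, else cl(S) = E.
Since 5 >= 5, cl(A union B) = E.
|cl(A union B)| = 12.

12


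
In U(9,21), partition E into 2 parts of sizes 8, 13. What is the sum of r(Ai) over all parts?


r(Ai) = min(|Ai|, 9) for each part.
Sum = min(8,9) + min(13,9)
    = 8 + 9
    = 17.

17


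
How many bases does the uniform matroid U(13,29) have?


Bases of U(13,29) are all 13-element subsets of the 29-element ground set.
Number of bases = C(29,13).
C(29,13) = 29! / (13! * 16!) = 67863915.

67863915


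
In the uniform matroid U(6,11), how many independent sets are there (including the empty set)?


Independent sets of U(6,11) are all subsets of size <= 6.
Count = C(11,0) + C(11,1) + C(11,2) + C(11,3) + C(11,4) + C(11,5) + C(11,6)
     = 1 + 11 + 55 + 165 + 330 + 462 + 462
     = 1486.

1486


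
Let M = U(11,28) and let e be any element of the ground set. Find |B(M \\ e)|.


Deleting e from U(11,28) gives U(11,27) since n > r.
Bases of U(11,27) = (27 choose 11) = 13037895.

13037895


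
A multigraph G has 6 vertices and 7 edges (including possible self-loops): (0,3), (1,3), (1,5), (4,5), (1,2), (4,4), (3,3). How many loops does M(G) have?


In a graphic matroid, a loop is a self-loop edge (u,u) with rank 0.
Examining all 7 edges for self-loops...
Self-loops found: (4,4), (3,3)
Number of loops = 2.

2


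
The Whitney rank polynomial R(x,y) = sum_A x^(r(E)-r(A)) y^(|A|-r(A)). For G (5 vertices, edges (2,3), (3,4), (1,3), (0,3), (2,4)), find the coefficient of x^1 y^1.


R(x,y) = sum over A in 2^E of x^(r(E)-r(A)) * y^(|A|-r(A)).
G has 5 vertices, 5 edges. r(E) = 4.
Enumerate all 2^5 = 32 subsets.
Count subsets with r(E)-r(A)=1 and |A|-r(A)=1: 2.

2


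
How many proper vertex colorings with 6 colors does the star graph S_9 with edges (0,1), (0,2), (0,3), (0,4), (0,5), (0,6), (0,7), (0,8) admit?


P(tree, k) = k * (k-1)^(8) for any tree on 9 vertices.
P(6) = 6 * 5^8 = 6 * 390625 = 2343750.

2343750


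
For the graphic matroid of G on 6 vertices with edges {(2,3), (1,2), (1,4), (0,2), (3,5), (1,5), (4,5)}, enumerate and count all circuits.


A circuit in a graphic matroid = edge set of a simple cycle.
G has 6 vertices and 7 edges.
Enumerating all minimal edge subsets forming cycles...
Total circuits found: 3.

3


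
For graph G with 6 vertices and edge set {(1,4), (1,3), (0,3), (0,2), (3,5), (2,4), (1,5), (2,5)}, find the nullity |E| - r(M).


Cycle rank (nullity) = |E| - r(M) = |E| - (|V| - c).
|E| = 8, |V| = 6, c = 1.
Nullity = 8 - (6 - 1) = 8 - 5 = 3.

3


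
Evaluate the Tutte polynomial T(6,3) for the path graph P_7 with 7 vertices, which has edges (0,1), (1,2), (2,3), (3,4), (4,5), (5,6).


A path on 7 vertices is a tree with 6 edges.
T(x,y) = x^(6) for any tree.
T(6,3) = 6^6 = 46656.

46656


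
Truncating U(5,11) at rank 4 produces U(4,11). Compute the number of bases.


Truncating U(5,11) to rank 4 gives U(4,11).
Bases of U(4,11) are all 4-element subsets of 11 elements.
Number of bases = C(11,4) = 11! / (4! * 7!) = 330.

330


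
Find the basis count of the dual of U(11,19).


The dual of U(r,n) is U(n-r, n) = U(8,19).
Bases of U(8,19) are all (8)-element subsets.
|B(M*)| = C(19,8) = 19! / (8! * 11!) = 75582.

75582


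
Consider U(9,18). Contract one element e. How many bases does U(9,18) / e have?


Contracting e from U(9,18) gives U(8,17).
Bases of U(8,17) = (17 choose 8) = 24310.

24310


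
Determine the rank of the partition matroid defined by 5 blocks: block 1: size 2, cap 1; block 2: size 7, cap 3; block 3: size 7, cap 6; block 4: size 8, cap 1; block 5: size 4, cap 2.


Rank of a partition matroid = sum of min(|Si|, ci) for each block.
= min(2,1) + min(7,3) + min(7,6) + min(8,1) + min(4,2)
= 1 + 3 + 6 + 1 + 2
= 13.

13


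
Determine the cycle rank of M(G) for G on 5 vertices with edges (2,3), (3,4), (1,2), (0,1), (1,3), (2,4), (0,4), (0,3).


Cycle rank (nullity) = |E| - r(M) = |E| - (|V| - c).
|E| = 8, |V| = 5, c = 1.
Nullity = 8 - (5 - 1) = 8 - 4 = 4.

4


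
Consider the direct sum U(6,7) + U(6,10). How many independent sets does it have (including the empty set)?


For a direct sum, |I(M1+M2)| = |I(M1)| * |I(M2)|.
|I(U(6,7))| = sum C(7,k) for k=0..6 = 127.
|I(U(6,10))| = sum C(10,k) for k=0..6 = 848.
Total = 127 * 848 = 107696.

107696


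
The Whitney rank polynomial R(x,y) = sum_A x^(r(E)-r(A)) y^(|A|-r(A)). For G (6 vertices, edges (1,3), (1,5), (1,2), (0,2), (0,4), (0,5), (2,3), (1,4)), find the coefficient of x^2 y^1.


R(x,y) = sum over A in 2^E of x^(r(E)-r(A)) * y^(|A|-r(A)).
G has 6 vertices, 8 edges. r(E) = 5.
Enumerate all 2^8 = 256 subsets.
Count subsets with r(E)-r(A)=2 and |A|-r(A)=1: 8.

8


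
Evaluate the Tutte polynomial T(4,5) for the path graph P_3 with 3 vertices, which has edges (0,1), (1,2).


A path on 3 vertices is a tree with 2 edges.
T(x,y) = x^(2) for any tree.
T(4,5) = 4^2 = 16.

16


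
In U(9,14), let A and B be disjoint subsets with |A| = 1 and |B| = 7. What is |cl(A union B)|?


|A union B| = 1 + 7 = 8 (disjoint).
In U(9,14), cl(S) = S if |S| < 9, else cl(S) = E.
Since 8 < 9, cl(A union B) = A union B.
|cl(A union B)| = 8.

8


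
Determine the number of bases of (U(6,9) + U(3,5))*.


(M1+M2)* = M1* + M2*.
M1* = U(3,9), bases: C(9,3) = 84.
M2* = U(2,5), bases: C(5,2) = 10.
|B(M*)| = 84 * 10 = 840.

840


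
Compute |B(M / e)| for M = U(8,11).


Contracting e from U(8,11) gives U(7,10).
Bases of U(7,10) = C(10,7) = 10! / (7! * 3!) = 120.

120


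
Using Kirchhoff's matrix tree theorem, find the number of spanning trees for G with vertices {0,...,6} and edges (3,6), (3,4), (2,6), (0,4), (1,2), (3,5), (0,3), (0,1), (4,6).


By Kirchhoff's matrix tree theorem, the number of spanning trees equals
the determinant of any cofactor of the Laplacian matrix L.
G has 7 vertices and 9 edges.
Computing the (6 x 6) cofactor determinant gives 32.

32


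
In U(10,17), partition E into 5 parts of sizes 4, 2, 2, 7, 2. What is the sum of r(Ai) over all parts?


r(Ai) = min(|Ai|, 10) for each part.
Sum = min(4,10) + min(2,10) + min(2,10) + min(7,10) + min(2,10)
    = 4 + 2 + 2 + 7 + 2
    = 17.

17


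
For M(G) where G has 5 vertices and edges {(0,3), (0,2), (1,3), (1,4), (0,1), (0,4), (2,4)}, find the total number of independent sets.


An independent set in a graphic matroid is an acyclic edge subset.
G has 5 vertices and 7 edges.
Enumerate all 2^7 = 128 subsets, checking for acyclicity.
Total independent sets = 82.

82


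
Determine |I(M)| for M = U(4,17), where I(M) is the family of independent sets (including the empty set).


Independent sets of U(4,17) are all subsets of size <= 4.
Count = C(17,0) + C(17,1) + C(17,2) + C(17,3) + C(17,4)
     = 1 + 17 + 136 + 680 + 2380
     = 3214.

3214


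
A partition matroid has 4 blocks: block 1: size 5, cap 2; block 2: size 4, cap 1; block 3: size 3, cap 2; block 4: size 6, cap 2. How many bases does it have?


A basis picks exactly ci elements from block i.
Number of bases = product of C(|Si|, ci).
= C(5,2) * C(4,1) * C(3,2) * C(6,2)
= 10 * 4 * 3 * 15
= 1800.

1800


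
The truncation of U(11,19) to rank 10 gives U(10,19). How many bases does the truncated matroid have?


Truncating U(11,19) to rank 10 gives U(10,19).
Bases of U(10,19) are all 10-element subsets of 19 elements.
Number of bases = C(19,10) = 19! / (10! * 9!) = 92378.

92378


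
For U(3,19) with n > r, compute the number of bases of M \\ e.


Deleting e from U(3,19) gives U(3,18) since n > r.
Bases of U(3,18) = C(18,3) = (18 * 17 * 16) / (1 * 2 * 3) = 816.

816


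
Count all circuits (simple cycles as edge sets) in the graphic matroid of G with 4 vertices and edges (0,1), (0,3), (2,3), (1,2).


A circuit in a graphic matroid = edge set of a simple cycle.
G has 4 vertices and 4 edges.
Enumerating all minimal edge subsets forming cycles...
Total circuits found: 1.

1


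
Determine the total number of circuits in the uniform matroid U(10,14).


In U(10,14), circuits are the (11)-element subsets.
Any set of 11 elements is dependent, and removing any one element gives
an independent set of size 10, so it is a minimal dependent set.
Number of circuits = C(14,11) = 364.

364


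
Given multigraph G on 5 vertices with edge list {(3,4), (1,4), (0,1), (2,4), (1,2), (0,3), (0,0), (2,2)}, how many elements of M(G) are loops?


In a graphic matroid, a loop is a self-loop edge (u,u) with rank 0.
Examining all 8 edges for self-loops...
Self-loops found: (0,0), (2,2)
Number of loops = 2.

2


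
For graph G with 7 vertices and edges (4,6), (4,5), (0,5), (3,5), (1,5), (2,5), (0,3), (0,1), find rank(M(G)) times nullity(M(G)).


r(M) = |V| - c = 7 - 1 = 6.
nullity = |E| - r(M) = 8 - 6 = 2.
Product = 6 * 2 = 12.

12


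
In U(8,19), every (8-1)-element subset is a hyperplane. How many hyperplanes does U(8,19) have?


Hyperplanes of U(8,19) are flats of rank 7.
In a uniform matroid, these are exactly the (7)-element subsets.
Count = C(19,7) = 50388.

50388


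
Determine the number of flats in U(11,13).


Flats of U(11,13): every subset of size < 11 is a flat, plus E itself.
Count = C(13,0) + C(13,1) + C(13,2) + C(13,3) + C(13,4) + C(13,5) + C(13,6) + C(13,7) + C(13,8) + C(13,9) + C(13,10) + 1
     = 1 + 13 + 78 + 286 + 715 + 1287 + 1716 + 1716 + 1287 + 715 + 286 + 1
     = 8101.

8101


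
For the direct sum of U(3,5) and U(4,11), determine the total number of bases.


Bases of a direct sum M1 + M2: |B| = |B(M1)| * |B(M2)|.
|B(U(3,5))| = C(5,3) = 10.
|B(U(4,11))| = C(11,4) = 330.
Total bases = 10 * 330 = 3300.

3300


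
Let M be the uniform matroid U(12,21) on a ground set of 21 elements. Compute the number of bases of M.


Bases of U(12,21) are all 12-element subsets of the 21-element ground set.
Number of bases = C(21,12).
C(21,12) = 293930.

293930


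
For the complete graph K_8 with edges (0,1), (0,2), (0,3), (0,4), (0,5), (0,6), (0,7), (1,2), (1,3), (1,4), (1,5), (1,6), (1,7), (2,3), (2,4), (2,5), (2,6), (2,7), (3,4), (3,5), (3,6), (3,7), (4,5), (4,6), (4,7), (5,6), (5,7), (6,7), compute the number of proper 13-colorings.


P(K_8, k) = k(k-1)(k-2)...(k-7).
P(13) = (13) * (12) * (11) * (10) * (9) * (8) * (7) * (6) = 51891840.

51891840


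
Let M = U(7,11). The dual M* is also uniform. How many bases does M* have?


The dual of U(r,n) is U(n-r, n) = U(4,11).
Bases of U(4,11) are all (4)-element subsets.
|B(M*)| = C(11,4) = 11! / (4! * 7!) = 330.

330


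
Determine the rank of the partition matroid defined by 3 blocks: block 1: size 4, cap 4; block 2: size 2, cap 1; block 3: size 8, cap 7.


Rank of a partition matroid = sum of min(|Si|, ci) for each block.
= min(4,4) + min(2,1) + min(8,7)
= 4 + 1 + 7
= 12.

12


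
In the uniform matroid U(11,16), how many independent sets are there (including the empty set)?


Independent sets of U(11,16) are all subsets of size <= 11.
Count = C(16,0) + C(16,1) + C(16,2) + C(16,3) + C(16,4) + C(16,5) + C(16,6) + C(16,7) + C(16,8) + C(16,9) + C(16,10) + C(16,11)
     = 1 + 16 + 120 + 560 + 1820 + 4368 + 8008 + 11440 + 12870 + 11440 + 8008 + 4368
     = 63019.

63019


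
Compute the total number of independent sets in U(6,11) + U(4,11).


For a direct sum, |I(M1+M2)| = |I(M1)| * |I(M2)|.
|I(U(6,11))| = sum C(11,k) for k=0..6 = 1486.
|I(U(4,11))| = sum C(11,k) for k=0..4 = 562.
Total = 1486 * 562 = 835132.

835132


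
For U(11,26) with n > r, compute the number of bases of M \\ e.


Deleting e from U(11,26) gives U(11,25) since n > r.
Bases of U(11,25) = C(25,11) = 4457400.

4457400


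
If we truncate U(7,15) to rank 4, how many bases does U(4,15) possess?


Truncating U(7,15) to rank 4 gives U(4,15).
Bases of U(4,15) are all 4-element subsets of 15 elements.
Number of bases = (15 choose 4) = 1365.

1365


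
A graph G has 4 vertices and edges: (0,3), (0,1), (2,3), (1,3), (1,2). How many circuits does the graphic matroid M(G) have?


A circuit in a graphic matroid = edge set of a simple cycle.
G has 4 vertices and 5 edges.
Enumerating all minimal edge subsets forming cycles...
Total circuits found: 3.

3


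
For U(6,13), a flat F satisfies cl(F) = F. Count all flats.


Flats of U(6,13): every subset of size < 6 is a flat, plus E itself.
Count = C(13,0) + C(13,1) + C(13,2) + C(13,3) + C(13,4) + C(13,5) + 1
     = 1 + 13 + 78 + 286 + 715 + 1287 + 1
     = 2381.

2381


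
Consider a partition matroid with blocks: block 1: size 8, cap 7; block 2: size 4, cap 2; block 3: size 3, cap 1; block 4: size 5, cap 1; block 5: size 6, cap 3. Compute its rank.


Rank of a partition matroid = sum of min(|Si|, ci) for each block.
= min(8,7) + min(4,2) + min(3,1) + min(5,1) + min(6,3)
= 7 + 2 + 1 + 1 + 3
= 14.

14


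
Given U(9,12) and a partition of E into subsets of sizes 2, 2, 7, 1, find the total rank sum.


r(Ai) = min(|Ai|, 9) for each part.
Sum = min(2,9) + min(2,9) + min(7,9) + min(1,9)
    = 2 + 2 + 7 + 1
    = 12.

12


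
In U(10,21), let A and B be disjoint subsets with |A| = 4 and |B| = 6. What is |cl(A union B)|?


|A union B| = 4 + 6 = 10 (disjoint).
In U(10,21), cl(S) = S if |S| < 10, else cl(S) = E.
Since 10 >= 10, cl(A union B) = E.
|cl(A union B)| = 21.

21


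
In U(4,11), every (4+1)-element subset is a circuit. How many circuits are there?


In U(4,11), circuits are the (5)-element subsets.
Any set of 5 elements is dependent, and removing any one element gives
an independent set of size 4, so it is a minimal dependent set.
Number of circuits = C(11,5) = 11! / (5! * 6!) = 462.

462


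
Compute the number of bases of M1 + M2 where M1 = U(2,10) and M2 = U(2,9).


Bases of a direct sum M1 + M2: |B| = |B(M1)| * |B(M2)|.
|B(U(2,10))| = C(10,2) = 45.
|B(U(2,9))| = C(9,2) = 36.
Total bases = 45 * 36 = 1620.

1620


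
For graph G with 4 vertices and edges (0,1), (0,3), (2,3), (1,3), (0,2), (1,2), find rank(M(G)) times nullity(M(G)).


r(M) = |V| - c = 4 - 1 = 3.
nullity = |E| - r(M) = 6 - 3 = 3.
Product = 3 * 3 = 9.

9


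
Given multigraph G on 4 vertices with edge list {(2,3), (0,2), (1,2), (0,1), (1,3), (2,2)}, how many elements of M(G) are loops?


In a graphic matroid, a loop is a self-loop edge (u,u) with rank 0.
Examining all 6 edges for self-loops...
Self-loops found: (2,2)
Number of loops = 1.

1


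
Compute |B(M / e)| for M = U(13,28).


Contracting e from U(13,28) gives U(12,27).
Bases of U(12,27) = (27 choose 12) = 17383860.

17383860


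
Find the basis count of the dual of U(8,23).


The dual of U(r,n) is U(n-r, n) = U(15,23).
Bases of U(15,23) are all (15)-element subsets.
|B(M*)| = (23 choose 15) = 490314.

490314


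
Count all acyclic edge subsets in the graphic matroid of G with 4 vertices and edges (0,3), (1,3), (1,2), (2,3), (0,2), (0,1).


An independent set in a graphic matroid is an acyclic edge subset.
G has 4 vertices and 6 edges.
Enumerate all 2^6 = 64 subsets, checking for acyclicity.
Total independent sets = 38.

38


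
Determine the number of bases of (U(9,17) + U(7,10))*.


(M1+M2)* = M1* + M2*.
M1* = U(8,17), bases: C(17,8) = 24310.
M2* = U(3,10), bases: C(10,3) = 120.
|B(M*)| = 24310 * 120 = 2917200.

2917200


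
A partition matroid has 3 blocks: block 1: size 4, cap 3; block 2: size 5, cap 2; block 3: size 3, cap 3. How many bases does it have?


A basis picks exactly ci elements from block i.
Number of bases = product of C(|Si|, ci).
= C(4,3) * C(5,2) * C(3,3)
= 4 * 10 * 1
= 40.

40


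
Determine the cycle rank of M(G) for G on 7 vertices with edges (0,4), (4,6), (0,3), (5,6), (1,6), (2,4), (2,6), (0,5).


Cycle rank (nullity) = |E| - r(M) = |E| - (|V| - c).
|E| = 8, |V| = 7, c = 1.
Nullity = 8 - (7 - 1) = 8 - 6 = 2.

2


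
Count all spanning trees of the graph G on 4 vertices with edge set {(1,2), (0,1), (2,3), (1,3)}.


By Kirchhoff's matrix tree theorem, the number of spanning trees equals
the determinant of any cofactor of the Laplacian matrix L.
G has 4 vertices and 4 edges.
Computing the (3 x 3) cofactor determinant gives 3.

3


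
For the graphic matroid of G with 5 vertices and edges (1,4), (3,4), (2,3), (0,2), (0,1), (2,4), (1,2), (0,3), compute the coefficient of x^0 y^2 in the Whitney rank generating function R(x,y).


R(x,y) = sum over A in 2^E of x^(r(E)-r(A)) * y^(|A|-r(A)).
G has 5 vertices, 8 edges. r(E) = 4.
Enumerate all 2^8 = 256 subsets.
Count subsets with r(E)-r(A)=0 and |A|-r(A)=2: 28.

28


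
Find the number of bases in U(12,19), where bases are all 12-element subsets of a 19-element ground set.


Bases of U(12,19) are all 12-element subsets of the 19-element ground set.
Number of bases = C(19,12).
C(19,12) = 50388.

50388


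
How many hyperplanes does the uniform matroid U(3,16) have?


Hyperplanes of U(3,16) are flats of rank 2.
In a uniform matroid, these are exactly the (2)-element subsets.
Count = C(16,2) = (16 * 15) / (1 * 2) = 120.

120


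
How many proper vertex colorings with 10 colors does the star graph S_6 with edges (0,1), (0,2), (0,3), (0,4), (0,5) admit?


P(tree, k) = k * (k-1)^(5) for any tree on 6 vertices.
P(10) = 10 * 9^5 = 10 * 59049 = 590490.

590490


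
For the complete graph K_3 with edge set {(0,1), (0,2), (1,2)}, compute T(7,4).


T(K_3; x,y) = x^2 + x + y.
T(7,4) = 49 + 7 + 4 = 60.

60


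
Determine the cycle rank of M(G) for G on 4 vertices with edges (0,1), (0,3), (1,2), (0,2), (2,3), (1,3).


Cycle rank (nullity) = |E| - r(M) = |E| - (|V| - c).
|E| = 6, |V| = 4, c = 1.
Nullity = 6 - (4 - 1) = 6 - 3 = 3.

3


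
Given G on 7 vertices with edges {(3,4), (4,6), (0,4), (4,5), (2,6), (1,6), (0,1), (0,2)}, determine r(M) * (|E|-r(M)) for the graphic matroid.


r(M) = |V| - c = 7 - 1 = 6.
nullity = |E| - r(M) = 8 - 6 = 2.
Product = 6 * 2 = 12.

12


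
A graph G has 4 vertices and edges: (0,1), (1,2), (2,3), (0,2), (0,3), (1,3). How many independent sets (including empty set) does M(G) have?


An independent set in a graphic matroid is an acyclic edge subset.
G has 4 vertices and 6 edges.
Enumerate all 2^6 = 64 subsets, checking for acyclicity.
Total independent sets = 38.

38


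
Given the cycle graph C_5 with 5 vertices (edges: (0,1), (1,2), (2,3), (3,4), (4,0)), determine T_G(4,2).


T(C_5; x,y) = x + x^2 + ... + x^(4) + y.
T(4,2) = 4^1 + 4^2 + 4^3 + 4^4 + 2
= 4 + 16 + 64 + 256 + 2
= 342.

342


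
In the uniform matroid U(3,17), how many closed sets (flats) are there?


Flats of U(3,17): every subset of size < 3 is a flat, plus E itself.
Count = (17 choose 0) + (17 choose 1) + (17 choose 2) + 1
     = 1 + 17 + 136 + 1
     = 155.

155


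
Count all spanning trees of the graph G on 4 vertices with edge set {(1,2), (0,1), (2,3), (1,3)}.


By Kirchhoff's matrix tree theorem, the number of spanning trees equals
the determinant of any cofactor of the Laplacian matrix L.
G has 4 vertices and 4 edges.
Computing the (3 x 3) cofactor determinant gives 3.

3


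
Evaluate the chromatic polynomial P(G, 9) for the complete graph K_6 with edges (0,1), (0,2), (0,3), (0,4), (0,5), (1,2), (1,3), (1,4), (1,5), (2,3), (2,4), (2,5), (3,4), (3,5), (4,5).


P(K_6, k) = k(k-1)(k-2)...(k-5).
P(9) = (9) * (8) * (7) * (6) * (5) * (4) = 60480.

60480


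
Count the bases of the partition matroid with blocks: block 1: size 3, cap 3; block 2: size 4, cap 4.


A basis picks exactly ci elements from block i.
Number of bases = product of C(|Si|, ci).
= C(3,3) * C(4,4)
= 1 * 1
= 1.

1


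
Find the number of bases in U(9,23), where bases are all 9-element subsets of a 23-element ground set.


Bases of U(9,23) are all 9-element subsets of the 23-element ground set.
Number of bases = C(23,9).
C(23,9) = 23! / (9! * 14!) = 817190.

817190


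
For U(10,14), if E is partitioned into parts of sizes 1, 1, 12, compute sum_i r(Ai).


r(Ai) = min(|Ai|, 10) for each part.
Sum = min(1,10) + min(1,10) + min(12,10)
    = 1 + 1 + 10
    = 12.

12


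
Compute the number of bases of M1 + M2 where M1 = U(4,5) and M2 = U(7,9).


Bases of a direct sum M1 + M2: |B| = |B(M1)| * |B(M2)|.
|B(U(4,5))| = C(5,4) = 5.
|B(U(7,9))| = C(9,7) = 36.
Total bases = 5 * 36 = 180.

180


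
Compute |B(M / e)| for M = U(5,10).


Contracting e from U(5,10) gives U(4,9).
Bases of U(4,9) = C(9,4) = (9 * 8 * 7 * 6) / (1 * 2 * 3 * 4) = 126.

126


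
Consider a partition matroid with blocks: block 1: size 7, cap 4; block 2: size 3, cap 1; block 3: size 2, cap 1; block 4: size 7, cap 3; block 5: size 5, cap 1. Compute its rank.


Rank of a partition matroid = sum of min(|Si|, ci) for each block.
= min(7,4) + min(3,1) + min(2,1) + min(7,3) + min(5,1)
= 4 + 1 + 1 + 3 + 1
= 10.

10


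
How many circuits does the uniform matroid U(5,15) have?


In U(5,15), circuits are the (6)-element subsets.
Any set of 6 elements is dependent, and removing any one element gives
an independent set of size 5, so it is a minimal dependent set.
Number of circuits = C(15,6) = 15! / (6! * 9!) = 5005.

5005


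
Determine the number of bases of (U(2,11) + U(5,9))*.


(M1+M2)* = M1* + M2*.
M1* = U(9,11), bases: C(11,9) = 55.
M2* = U(4,9), bases: C(9,4) = 126.
|B(M*)| = 55 * 126 = 6930.

6930


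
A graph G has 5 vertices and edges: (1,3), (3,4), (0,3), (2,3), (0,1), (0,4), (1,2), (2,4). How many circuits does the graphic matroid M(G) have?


A circuit in a graphic matroid = edge set of a simple cycle.
G has 5 vertices and 8 edges.
Enumerating all minimal edge subsets forming cycles...
Total circuits found: 13.

13


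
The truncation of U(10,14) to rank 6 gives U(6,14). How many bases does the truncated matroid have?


Truncating U(10,14) to rank 6 gives U(6,14).
Bases of U(6,14) are all 6-element subsets of 14 elements.
Number of bases = (14 choose 6) = 3003.

3003


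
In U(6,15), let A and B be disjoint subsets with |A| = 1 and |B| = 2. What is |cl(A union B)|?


|A union B| = 1 + 2 = 3 (disjoint).
In U(6,15), cl(S) = S if |S| < 6, else cl(S) = E.
Since 3 < 6, cl(A union B) = A union B.
|cl(A union B)| = 3.

3


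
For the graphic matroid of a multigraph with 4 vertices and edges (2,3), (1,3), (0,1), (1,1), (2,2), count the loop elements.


In a graphic matroid, a loop is a self-loop edge (u,u) with rank 0.
Examining all 5 edges for self-loops...
Self-loops found: (1,1), (2,2)
Number of loops = 2.

2


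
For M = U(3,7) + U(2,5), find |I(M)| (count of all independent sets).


For a direct sum, |I(M1+M2)| = |I(M1)| * |I(M2)|.
|I(U(3,7))| = sum C(7,k) for k=0..3 = 64.
|I(U(2,5))| = sum C(5,k) for k=0..2 = 16.
Total = 64 * 16 = 1024.

1024


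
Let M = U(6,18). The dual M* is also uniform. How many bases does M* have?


The dual of U(r,n) is U(n-r, n) = U(12,18).
Bases of U(12,18) are all (12)-element subsets.
|B(M*)| = C(18,12) = 18564.

18564


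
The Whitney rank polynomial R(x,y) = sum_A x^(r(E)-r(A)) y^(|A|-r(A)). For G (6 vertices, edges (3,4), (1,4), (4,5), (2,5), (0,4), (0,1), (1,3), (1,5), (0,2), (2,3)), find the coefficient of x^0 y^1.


R(x,y) = sum over A in 2^E of x^(r(E)-r(A)) * y^(|A|-r(A)).
G has 6 vertices, 10 edges. r(E) = 5.
Enumerate all 2^10 = 1024 subsets.
Count subsets with r(E)-r(A)=0 and |A|-r(A)=1: 177.

177


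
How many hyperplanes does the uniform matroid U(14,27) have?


Hyperplanes of U(14,27) are flats of rank 13.
In a uniform matroid, these are exactly the (13)-element subsets.
Count = C(27,13) = 20058300.

20058300


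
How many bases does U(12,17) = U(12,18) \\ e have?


Deleting e from U(12,18) gives U(12,17) since n > r.
Bases of U(12,17) = C(17,12) = 17! / (12! * 5!) = 6188.

6188


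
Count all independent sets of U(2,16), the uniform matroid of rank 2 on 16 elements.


Independent sets of U(2,16) are all subsets of size <= 2.
Count = C(16,0) + C(16,1) + C(16,2)
     = 1 + 16 + 120
     = 137.

137


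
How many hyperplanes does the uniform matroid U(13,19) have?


Hyperplanes of U(13,19) are flats of rank 12.
In a uniform matroid, these are exactly the (12)-element subsets.
Count = (19 choose 12) = 50388.

50388


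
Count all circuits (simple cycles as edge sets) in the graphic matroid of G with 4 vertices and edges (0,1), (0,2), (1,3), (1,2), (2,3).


A circuit in a graphic matroid = edge set of a simple cycle.
G has 4 vertices and 5 edges.
Enumerating all minimal edge subsets forming cycles...
Total circuits found: 3.

3


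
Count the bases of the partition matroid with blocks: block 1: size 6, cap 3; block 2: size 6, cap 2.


A basis picks exactly ci elements from block i.
Number of bases = product of C(|Si|, ci).
= C(6,3) * C(6,2)
= 20 * 15
= 300.

300


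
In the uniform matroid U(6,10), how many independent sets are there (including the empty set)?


Independent sets of U(6,10) are all subsets of size <= 6.
Count = (10 choose 0) + (10 choose 1) + (10 choose 2) + (10 choose 3) + (10 choose 4) + (10 choose 5) + (10 choose 6)
     = 1 + 10 + 45 + 120 + 210 + 252 + 210
     = 848.

848


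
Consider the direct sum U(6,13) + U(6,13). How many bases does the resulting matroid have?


Bases of a direct sum M1 + M2: |B| = |B(M1)| * |B(M2)|.
|B(U(6,13))| = C(13,6) = 1716.
|B(U(6,13))| = C(13,6) = 1716.
Total bases = 1716 * 1716 = 2944656.

2944656


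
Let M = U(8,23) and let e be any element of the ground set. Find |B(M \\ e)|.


Deleting e from U(8,23) gives U(8,22) since n > r.
Bases of U(8,22) = (22 choose 8) = 319770.

319770


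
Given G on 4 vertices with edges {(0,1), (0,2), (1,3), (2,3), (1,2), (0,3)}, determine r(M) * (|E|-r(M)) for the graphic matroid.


r(M) = |V| - c = 4 - 1 = 3.
nullity = |E| - r(M) = 6 - 3 = 3.
Product = 3 * 3 = 9.

9


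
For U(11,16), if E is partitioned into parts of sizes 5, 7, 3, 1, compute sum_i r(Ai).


r(Ai) = min(|Ai|, 11) for each part.
Sum = min(5,11) + min(7,11) + min(3,11) + min(1,11)
    = 5 + 7 + 3 + 1
    = 16.

16


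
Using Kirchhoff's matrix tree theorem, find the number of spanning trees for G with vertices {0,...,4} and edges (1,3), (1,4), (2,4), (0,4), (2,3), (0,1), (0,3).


By Kirchhoff's matrix tree theorem, the number of spanning trees equals
the determinant of any cofactor of the Laplacian matrix L.
G has 5 vertices and 7 edges.
Computing the (4 x 4) cofactor determinant gives 24.

24


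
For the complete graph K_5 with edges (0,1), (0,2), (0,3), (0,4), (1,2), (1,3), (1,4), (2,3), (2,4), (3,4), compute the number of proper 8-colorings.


P(K_5, k) = k(k-1)(k-2)...(k-4).
P(8) = (8) * (7) * (6) * (5) * (4) = 6720.

6720


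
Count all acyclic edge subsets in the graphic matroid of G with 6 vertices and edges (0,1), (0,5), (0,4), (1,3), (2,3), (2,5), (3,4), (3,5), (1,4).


An independent set in a graphic matroid is an acyclic edge subset.
G has 6 vertices and 9 edges.
Enumerate all 2^9 = 512 subsets, checking for acyclicity.
Total independent sets = 296.

296


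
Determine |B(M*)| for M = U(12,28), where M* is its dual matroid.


The dual of U(r,n) is U(n-r, n) = U(16,28).
Bases of U(16,28) are all (16)-element subsets.
|B(M*)| = C(28,16) = 30421755.

30421755


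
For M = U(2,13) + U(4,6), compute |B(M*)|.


(M1+M2)* = M1* + M2*.
M1* = U(11,13), bases: C(13,11) = 78.
M2* = U(2,6), bases: C(6,2) = 15.
|B(M*)| = 78 * 15 = 1170.

1170


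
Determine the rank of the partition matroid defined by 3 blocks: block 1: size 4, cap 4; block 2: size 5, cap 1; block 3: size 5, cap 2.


Rank of a partition matroid = sum of min(|Si|, ci) for each block.
= min(4,4) + min(5,1) + min(5,2)
= 4 + 1 + 2
= 7.

7


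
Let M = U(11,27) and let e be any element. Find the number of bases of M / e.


Contracting e from U(11,27) gives U(10,26).
Bases of U(10,26) = C(26,10) = 5311735.

5311735


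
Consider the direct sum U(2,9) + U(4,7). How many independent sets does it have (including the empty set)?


For a direct sum, |I(M1+M2)| = |I(M1)| * |I(M2)|.
|I(U(2,9))| = sum C(9,k) for k=0..2 = 46.
|I(U(4,7))| = sum C(7,k) for k=0..4 = 99.
Total = 46 * 99 = 4554.

4554


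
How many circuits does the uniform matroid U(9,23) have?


In U(9,23), circuits are the (10)-element subsets.
Any set of 10 elements is dependent, and removing any one element gives
an independent set of size 9, so it is a minimal dependent set.
Number of circuits = C(23,10) = 23! / (10! * 13!) = 1144066.

1144066


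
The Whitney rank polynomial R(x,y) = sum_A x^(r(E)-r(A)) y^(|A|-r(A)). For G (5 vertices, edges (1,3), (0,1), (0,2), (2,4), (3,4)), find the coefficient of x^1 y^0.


R(x,y) = sum over A in 2^E of x^(r(E)-r(A)) * y^(|A|-r(A)).
G has 5 vertices, 5 edges. r(E) = 4.
Enumerate all 2^5 = 32 subsets.
Count subsets with r(E)-r(A)=1 and |A|-r(A)=0: 10.

10


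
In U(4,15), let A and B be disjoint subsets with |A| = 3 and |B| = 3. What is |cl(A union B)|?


|A union B| = 3 + 3 = 6 (disjoint).
In U(4,15), cl(S) = S if |S| < 4, else cl(S) = E.
Since 6 >= 4, cl(A union B) = E.
|cl(A union B)| = 15.

15


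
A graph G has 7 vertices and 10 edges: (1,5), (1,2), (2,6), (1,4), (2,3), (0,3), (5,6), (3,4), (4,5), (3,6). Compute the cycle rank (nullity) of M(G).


Cycle rank (nullity) = |E| - r(M) = |E| - (|V| - c).
|E| = 10, |V| = 7, c = 1.
Nullity = 10 - (7 - 1) = 10 - 6 = 4.

4


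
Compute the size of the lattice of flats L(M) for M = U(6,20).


Flats of U(6,20): every subset of size < 6 is a flat, plus E itself.
Count = C(20,0) + C(20,1) + C(20,2) + C(20,3) + C(20,4) + C(20,5) + 1
     = 1 + 20 + 190 + 1140 + 4845 + 15504 + 1
     = 21701.

21701


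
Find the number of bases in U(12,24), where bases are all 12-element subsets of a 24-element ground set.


Bases of U(12,24) are all 12-element subsets of the 24-element ground set.
Number of bases = C(24,12).
(24 choose 12) = 2704156.

2704156


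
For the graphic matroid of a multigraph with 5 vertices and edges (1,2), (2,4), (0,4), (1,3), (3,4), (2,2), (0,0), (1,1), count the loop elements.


In a graphic matroid, a loop is a self-loop edge (u,u) with rank 0.
Examining all 8 edges for self-loops...
Self-loops found: (2,2), (0,0), (1,1)
Number of loops = 3.

3


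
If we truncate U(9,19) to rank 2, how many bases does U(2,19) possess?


Truncating U(9,19) to rank 2 gives U(2,19).
Bases of U(2,19) are all 2-element subsets of 19 elements.
Number of bases = (19 choose 2) = 171.

171
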